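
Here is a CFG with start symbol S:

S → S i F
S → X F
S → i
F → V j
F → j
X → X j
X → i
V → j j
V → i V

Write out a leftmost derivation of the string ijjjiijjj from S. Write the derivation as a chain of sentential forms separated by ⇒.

S ⇒ XF ⇒ XjF ⇒ XjjF ⇒ XjjjF ⇒ ijjjF ⇒ ijjjVj ⇒ ijjjiVj ⇒ ijjjiiVj ⇒ ijjjiijjj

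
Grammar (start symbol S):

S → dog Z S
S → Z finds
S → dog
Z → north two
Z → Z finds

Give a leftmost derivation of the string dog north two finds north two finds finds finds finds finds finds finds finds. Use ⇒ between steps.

S ⇒ dog Z S ⇒ dog Z finds S ⇒ dog north two finds S ⇒ dog north two finds Z finds ⇒ dog north two finds Z finds finds ⇒ dog north two finds Z finds finds finds ⇒ dog north two finds Z finds finds finds finds ⇒ dog north two finds Z finds finds finds finds finds ⇒ dog north two finds Z finds finds finds finds finds finds ⇒ dog north two finds Z finds finds finds finds finds finds finds ⇒ dog north two finds Z finds finds finds finds finds finds finds finds ⇒ dog north two finds north two finds finds finds finds finds finds finds finds

S ⇒ dog Z S   [S → dog Z S]
dog Z S ⇒ dog Z finds S   [Z → Z finds]
dog Z finds S ⇒ dog north two finds S   [Z → north two]
dog north two finds S ⇒ dog north two finds Z finds   [S → Z finds]
dog north two finds Z finds ⇒ dog north two finds Z finds finds   [Z → Z finds]
dog north two finds Z finds finds ⇒ dog north two finds Z finds finds finds   [Z → Z finds]
dog north two finds Z finds finds finds ⇒ dog north two finds Z finds finds finds finds   [Z → Z finds]
dog north two finds Z finds finds finds finds ⇒ dog north two finds Z finds finds finds finds finds   [Z → Z finds]
dog north two finds Z finds finds finds finds finds ⇒ dog north two finds Z finds finds finds finds finds finds   [Z → Z finds]
dog north two finds Z finds finds finds finds finds finds ⇒ dog north two finds Z finds finds finds finds finds finds finds   [Z → Z finds]
dog north two finds Z finds finds finds finds finds finds finds ⇒ dog north two finds Z finds finds finds finds finds finds finds finds   [Z → Z finds]
dog north two finds Z finds finds finds finds finds finds finds finds ⇒ dog north two finds north two finds finds finds finds finds finds finds finds   [Z → north two]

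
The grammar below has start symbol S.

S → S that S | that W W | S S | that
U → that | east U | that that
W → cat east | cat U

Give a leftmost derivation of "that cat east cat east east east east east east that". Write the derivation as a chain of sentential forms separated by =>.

S => that W W => that cat east W => that cat east cat U => that cat east cat east U => that cat east cat east east U => that cat east cat east east east U => that cat east cat east east east east U => that cat east cat east east east east east U => that cat east cat east east east east east east U => that cat east cat east east east east east east that

S => that W W   [S → that W W]
that W W => that cat east W   [W → cat east]
that cat east W => that cat east cat U   [W → cat U]
that cat east cat U => that cat east cat east U   [U → east U]
that cat east cat east U => that cat east cat east east U   [U → east U]
that cat east cat east east U => that cat east cat east east east U   [U → east U]
that cat east cat east east east U => that cat east cat east east east east U   [U → east U]
that cat east cat east east east east U => that cat east cat east east east east east U   [U → east U]
that cat east cat east east east east east U => that cat east cat east east east east east east U   [U → east U]
that cat east cat east east east east east east U => that cat east cat east east east east east east that   [U → that]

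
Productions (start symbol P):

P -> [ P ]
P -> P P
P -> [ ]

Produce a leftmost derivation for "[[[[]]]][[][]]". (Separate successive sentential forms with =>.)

P => PP => [P]P => [[P]]P => [[[P]]]P => [[[[]]]]P => [[[[]]]][P] => [[[[]]]][PP] => [[[[]]]][[]P] => [[[[]]]][[][]]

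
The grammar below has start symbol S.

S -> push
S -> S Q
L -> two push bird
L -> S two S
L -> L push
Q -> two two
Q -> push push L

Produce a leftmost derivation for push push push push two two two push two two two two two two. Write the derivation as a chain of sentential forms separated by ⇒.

S ⇒ S Q   [S -> S Q]
S Q ⇒ S Q Q   [S -> S Q]
S Q Q ⇒ S Q Q Q   [S -> S Q]
S Q Q Q ⇒ S Q Q Q Q   [S -> S Q]
S Q Q Q Q ⇒ push Q Q Q Q   [S -> push]
push Q Q Q Q ⇒ push push push L Q Q Q   [Q -> push push L]
push push push L Q Q Q ⇒ push push push S two S Q Q Q   [L -> S two S]
push push push S two S Q Q Q ⇒ push push push S Q two S Q Q Q   [S -> S Q]
push push push S Q two S Q Q Q ⇒ push push push push Q two S Q Q Q   [S -> push]
push push push push Q two S Q Q Q ⇒ push push push push two two two S Q Q Q   [Q -> two two]
push push push push two two two S Q Q Q ⇒ push push push push two two two push Q Q Q   [S -> push]
push push push push two two two push Q Q Q ⇒ push push push push two two two push two two Q Q   [Q -> two two]
push push push push two two two push two two Q Q ⇒ push push push push two two two push two two two two Q   [Q -> two two]
push push push push two two two push two two two two Q ⇒ push push push push two two two push two two two two two two   [Q -> two two]

S ⇒ S Q ⇒ S Q Q ⇒ S Q Q Q ⇒ S Q Q Q Q ⇒ push Q Q Q Q ⇒ push push push L Q Q Q ⇒ push push push S two S Q Q Q ⇒ push push push S Q two S Q Q Q ⇒ push push push push Q two S Q Q Q ⇒ push push push push two two two S Q Q Q ⇒ push push push push two two two push Q Q Q ⇒ push push push push two two two push two two Q Q ⇒ push push push push two two two push two two two two Q ⇒ push push push push two two two push two two two two two two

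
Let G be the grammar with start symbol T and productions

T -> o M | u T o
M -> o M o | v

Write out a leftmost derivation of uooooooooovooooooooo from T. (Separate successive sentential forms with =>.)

T => uTo => uoMo => uooMoo => uoooMooo => uooooMoooo => uoooooMooooo => uooooooMoooooo => uoooooooMooooooo => uooooooooMoooooooo => uoooooooooMooooooooo => uooooooooovooooooooo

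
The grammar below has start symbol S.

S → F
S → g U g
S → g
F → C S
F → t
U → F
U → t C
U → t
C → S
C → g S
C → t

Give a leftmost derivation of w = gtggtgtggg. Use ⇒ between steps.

S ⇒ gUg   [S → g U g]
gUg ⇒ gtCg   [U → t C]
gtCg ⇒ gtgSg   [C → g S]
gtgSg ⇒ gtggUgg   [S → g U g]
gtggUgg ⇒ gtggFgg   [U → F]
gtggFgg ⇒ gtggCSgg   [F → C S]
gtggCSgg ⇒ gtggtSgg   [C → t]
gtggtSgg ⇒ gtggtgUggg   [S → g U g]
gtggtgUggg ⇒ gtggtgtggg   [U → t]

S ⇒ gUg ⇒ gtCg ⇒ gtgSg ⇒ gtggUgg ⇒ gtggFgg ⇒ gtggCSgg ⇒ gtggtSgg ⇒ gtggtgUggg ⇒ gtggtgtggg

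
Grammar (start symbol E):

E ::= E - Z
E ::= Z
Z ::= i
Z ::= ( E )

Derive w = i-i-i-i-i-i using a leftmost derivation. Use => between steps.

E => E-Z   [E ::= E - Z]
E-Z => E-Z-Z   [E ::= E - Z]
E-Z-Z => E-Z-Z-Z   [E ::= E - Z]
E-Z-Z-Z => E-Z-Z-Z-Z   [E ::= E - Z]
E-Z-Z-Z-Z => E-Z-Z-Z-Z-Z   [E ::= E - Z]
E-Z-Z-Z-Z-Z => Z-Z-Z-Z-Z-Z   [E ::= Z]
Z-Z-Z-Z-Z-Z => i-Z-Z-Z-Z-Z   [Z ::= i]
i-Z-Z-Z-Z-Z => i-i-Z-Z-Z-Z   [Z ::= i]
i-i-Z-Z-Z-Z => i-i-i-Z-Z-Z   [Z ::= i]
i-i-i-Z-Z-Z => i-i-i-i-Z-Z   [Z ::= i]
i-i-i-i-Z-Z => i-i-i-i-i-Z   [Z ::= i]
i-i-i-i-i-Z => i-i-i-i-i-i   [Z ::= i]

E=>E-Z=>E-Z-Z=>E-Z-Z-Z=>E-Z-Z-Z-Z=>E-Z-Z-Z-Z-Z=>Z-Z-Z-Z-Z-Z=>i-Z-Z-Z-Z-Z=>i-i-Z-Z-Z-Z=>i-i-i-Z-Z-Z=>i-i-i-i-Z-Z=>i-i-i-i-i-Z=>i-i-i-i-i-i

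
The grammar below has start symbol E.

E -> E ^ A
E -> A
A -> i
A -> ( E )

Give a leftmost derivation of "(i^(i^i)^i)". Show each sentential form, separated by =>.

E => A => (E) => (E^A) => (E^A^A) => (A^A^A) => (i^A^A) => (i^(E)^A) => (i^(E^A)^A) => (i^(A^A)^A) => (i^(i^A)^A) => (i^(i^i)^A) => (i^(i^i)^i)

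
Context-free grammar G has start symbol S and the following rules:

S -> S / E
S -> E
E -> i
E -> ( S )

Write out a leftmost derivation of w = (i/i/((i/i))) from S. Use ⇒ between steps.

S ⇒ E ⇒ (S) ⇒ (S/E) ⇒ (S/E/E) ⇒ (E/E/E) ⇒ (i/E/E) ⇒ (i/i/E) ⇒ (i/i/(S)) ⇒ (i/i/(E)) ⇒ (i/i/((S))) ⇒ (i/i/((S/E))) ⇒ (i/i/((E/E))) ⇒ (i/i/((i/E))) ⇒ (i/i/((i/i)))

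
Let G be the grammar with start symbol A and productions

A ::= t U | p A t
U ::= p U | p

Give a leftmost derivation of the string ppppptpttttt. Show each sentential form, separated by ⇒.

A ⇒ pAt ⇒ ppAtt ⇒ pppAttt ⇒ ppppAtttt ⇒ pppppAttttt ⇒ ppppptUttttt ⇒ ppppptpttttt

A ⇒ pAt   [A ::= p A t]
pAt ⇒ ppAtt   [A ::= p A t]
ppAtt ⇒ pppAttt   [A ::= p A t]
pppAttt ⇒ ppppAtttt   [A ::= p A t]
ppppAtttt ⇒ pppppAttttt   [A ::= p A t]
pppppAttttt ⇒ ppppptUttttt   [A ::= t U]
ppppptUttttt ⇒ ppppptpttttt   [U ::= p]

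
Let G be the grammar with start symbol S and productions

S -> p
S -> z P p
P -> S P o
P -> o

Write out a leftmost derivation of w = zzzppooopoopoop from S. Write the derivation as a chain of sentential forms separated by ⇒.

S ⇒ zPp ⇒ zSPop ⇒ zzPpPop ⇒ zzSPopPop ⇒ zzzPpPopPop ⇒ zzzSPopPopPop ⇒ zzzpPopPopPop ⇒ zzzpSPoopPopPop ⇒ zzzppPoopPopPop ⇒ zzzppooopPopPop ⇒ zzzppooopoopPop ⇒ zzzppooopoopoop

S ⇒ zPp   [S -> z P p]
zPp ⇒ zSPop   [P -> S P o]
zSPop ⇒ zzPpPop   [S -> z P p]
zzPpPop ⇒ zzSPopPop   [P -> S P o]
zzSPopPop ⇒ zzzPpPopPop   [S -> z P p]
zzzPpPopPop ⇒ zzzSPopPopPop   [P -> S P o]
zzzSPopPopPop ⇒ zzzpPopPopPop   [S -> p]
zzzpPopPopPop ⇒ zzzpSPoopPopPop   [P -> S P o]
zzzpSPoopPopPop ⇒ zzzppPoopPopPop   [S -> p]
zzzppPoopPopPop ⇒ zzzppooopPopPop   [P -> o]
zzzppooopPopPop ⇒ zzzppooopoopPop   [P -> o]
zzzppooopoopPop ⇒ zzzppooopoopoop   [P -> o]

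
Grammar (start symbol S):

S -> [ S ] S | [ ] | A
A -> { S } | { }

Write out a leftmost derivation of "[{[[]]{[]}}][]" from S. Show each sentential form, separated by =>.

S => [S]S   [S -> [ S ] S]
[S]S => [A]S   [S -> A]
[A]S => [{S}]S   [A -> { S }]
[{S}]S => [{[S]S}]S   [S -> [ S ] S]
[{[S]S}]S => [{[[]]S}]S   [S -> [ ]]
[{[[]]S}]S => [{[[]]A}]S   [S -> A]
[{[[]]A}]S => [{[[]]{S}}]S   [A -> { S }]
[{[[]]{S}}]S => [{[[]]{[]}}]S   [S -> [ ]]
[{[[]]{[]}}]S => [{[[]]{[]}}][]   [S -> [ ]]

S => [S]S => [A]S => [{S}]S => [{[S]S}]S => [{[[]]S}]S => [{[[]]A}]S => [{[[]]{S}}]S => [{[[]]{[]}}]S => [{[[]]{[]}}][]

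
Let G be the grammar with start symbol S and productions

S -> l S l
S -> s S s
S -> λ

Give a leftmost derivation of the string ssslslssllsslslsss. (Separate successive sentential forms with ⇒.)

S ⇒ sSs ⇒ ssSss ⇒ sssSsss ⇒ ssslSlsss ⇒ ssslsSslsss ⇒ ssslslSlslsss ⇒ ssslslsSslslsss ⇒ ssslslssSsslslsss ⇒ ssslslsslSlsslslsss ⇒ ssslslssllsslslsss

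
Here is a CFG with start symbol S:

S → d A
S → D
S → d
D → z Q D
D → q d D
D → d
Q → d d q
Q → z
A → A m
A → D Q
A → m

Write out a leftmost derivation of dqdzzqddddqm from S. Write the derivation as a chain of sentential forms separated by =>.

S => dA   [S → d A]
dA => dAm   [A → A m]
dAm => dDQm   [A → D Q]
dDQm => dqdDQm   [D → q d D]
dqdDQm => dqdzQDQm   [D → z Q D]
dqdzQDQm => dqdzzDQm   [Q → z]
dqdzzDQm => dqdzzqdDQm   [D → q d D]
dqdzzqdDQm => dqdzzqddQm   [D → d]
dqdzzqddQm => dqdzzqddddqm   [Q → d d q]

S=>dA=>dAm=>dDQm=>dqdDQm=>dqdzQDQm=>dqdzzDQm=>dqdzzqdDQm=>dqdzzqddQm=>dqdzzqddddqm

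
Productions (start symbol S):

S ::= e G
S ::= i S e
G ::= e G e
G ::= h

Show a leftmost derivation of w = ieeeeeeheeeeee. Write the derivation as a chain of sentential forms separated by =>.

S => iSe => ieGe => ieeGee => ieeeGeee => ieeeeGeeee => ieeeeeGeeeee => ieeeeeeGeeeeee => ieeeeeeheeeeee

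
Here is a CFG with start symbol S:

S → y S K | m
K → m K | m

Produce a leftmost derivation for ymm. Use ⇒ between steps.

S ⇒ ySK ⇒ ymK ⇒ ymm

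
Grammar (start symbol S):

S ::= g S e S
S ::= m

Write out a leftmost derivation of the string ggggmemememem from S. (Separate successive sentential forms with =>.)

S => gSeS => ggSeSeS => gggSeSeSeS => ggggSeSeSeSeS => ggggmeSeSeSeS => ggggmemeSeSeS => ggggmememeSeS => ggggmemememeS => ggggmemememem

S => gSeS   [S ::= g S e S]
gSeS => ggSeSeS   [S ::= g S e S]
ggSeSeS => gggSeSeSeS   [S ::= g S e S]
gggSeSeSeS => ggggSeSeSeSeS   [S ::= g S e S]
ggggSeSeSeSeS => ggggmeSeSeSeS   [S ::= m]
ggggmeSeSeSeS => ggggmemeSeSeS   [S ::= m]
ggggmemeSeSeS => ggggmememeSeS   [S ::= m]
ggggmememeSeS => ggggmemememeS   [S ::= m]
ggggmemememeS => ggggmemememem   [S ::= m]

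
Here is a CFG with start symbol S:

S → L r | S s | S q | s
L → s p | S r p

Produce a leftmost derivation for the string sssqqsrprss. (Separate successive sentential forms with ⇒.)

S⇒Ss⇒Sss⇒Lrss⇒Srprss⇒Ssrprss⇒Sqsrprss⇒Sqqsrprss⇒Ssqqsrprss⇒Sssqqsrprss⇒sssqqsrprss

S ⇒ Ss   [S → S s]
Ss ⇒ Sss   [S → S s]
Sss ⇒ Lrss   [S → L r]
Lrss ⇒ Srprss   [L → S r p]
Srprss ⇒ Ssrprss   [S → S s]
Ssrprss ⇒ Sqsrprss   [S → S q]
Sqsrprss ⇒ Sqqsrprss   [S → S q]
Sqqsrprss ⇒ Ssqqsrprss   [S → S s]
Ssqqsrprss ⇒ Sssqqsrprss   [S → S s]
Sssqqsrprss ⇒ sssqqsrprss   [S → s]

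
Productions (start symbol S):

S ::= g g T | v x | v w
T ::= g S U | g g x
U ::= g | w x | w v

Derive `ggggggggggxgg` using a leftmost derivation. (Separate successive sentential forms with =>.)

S=>ggT=>gggSU=>gggggTU=>ggggggSUU=>ggggggggTUU=>ggggggggggxUU=>ggggggggggxgU=>ggggggggggxgg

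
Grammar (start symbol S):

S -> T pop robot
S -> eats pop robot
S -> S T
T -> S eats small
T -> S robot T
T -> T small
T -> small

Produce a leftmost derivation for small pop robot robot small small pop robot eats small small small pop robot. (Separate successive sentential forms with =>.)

S => T pop robot   [S -> T pop robot]
T pop robot => T small pop robot   [T -> T small]
T small pop robot => T small small pop robot   [T -> T small]
T small small pop robot => S eats small small small pop robot   [T -> S eats small]
S eats small small small pop robot => T pop robot eats small small small pop robot   [S -> T pop robot]
T pop robot eats small small small pop robot => T small pop robot eats small small small pop robot   [T -> T small]
T small pop robot eats small small small pop robot => S robot T small pop robot eats small small small pop robot   [T -> S robot T]
S robot T small pop robot eats small small small pop robot => T pop robot robot T small pop robot eats small small small pop robot   [S -> T pop robot]
T pop robot robot T small pop robot eats small small small pop robot => small pop robot robot T small pop robot eats small small small pop robot   [T -> small]
small pop robot robot T small pop robot eats small small small pop robot => small pop robot robot small small pop robot eats small small small pop robot   [T -> small]

S => T pop robot => T small pop robot => T small small pop robot => S eats small small small pop robot => T pop robot eats small small small pop robot => T small pop robot eats small small small pop robot => S robot T small pop robot eats small small small pop robot => T pop robot robot T small pop robot eats small small small pop robot => small pop robot robot T small pop robot eats small small small pop robot => small pop robot robot small small pop robot eats small small small pop robot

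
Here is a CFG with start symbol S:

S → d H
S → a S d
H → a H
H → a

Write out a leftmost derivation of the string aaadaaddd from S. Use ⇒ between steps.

S ⇒ aSd   [S → a S d]
aSd ⇒ aaSdd   [S → a S d]
aaSdd ⇒ aaaSddd   [S → a S d]
aaaSddd ⇒ aaadHddd   [S → d H]
aaadHddd ⇒ aaadaHddd   [H → a H]
aaadaHddd ⇒ aaadaaddd   [H → a]

S ⇒ aSd ⇒ aaSdd ⇒ aaaSddd ⇒ aaadHddd ⇒ aaadaHddd ⇒ aaadaaddd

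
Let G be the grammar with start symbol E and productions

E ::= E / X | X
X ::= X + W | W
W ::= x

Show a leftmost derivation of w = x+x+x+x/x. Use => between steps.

E=>E/X=>X/X=>X+W/X=>X+W+W/X=>X+W+W+W/X=>W+W+W+W/X=>x+W+W+W/X=>x+x+W+W/X=>x+x+x+W/X=>x+x+x+x/X=>x+x+x+x/W=>x+x+x+x/x

E => E/X   [E ::= E / X]
E/X => X/X   [E ::= X]
X/X => X+W/X   [X ::= X + W]
X+W/X => X+W+W/X   [X ::= X + W]
X+W+W/X => X+W+W+W/X   [X ::= X + W]
X+W+W+W/X => W+W+W+W/X   [X ::= W]
W+W+W+W/X => x+W+W+W/X   [W ::= x]
x+W+W+W/X => x+x+W+W/X   [W ::= x]
x+x+W+W/X => x+x+x+W/X   [W ::= x]
x+x+x+W/X => x+x+x+x/X   [W ::= x]
x+x+x+x/X => x+x+x+x/W   [X ::= W]
x+x+x+x/W => x+x+x+x/x   [W ::= x]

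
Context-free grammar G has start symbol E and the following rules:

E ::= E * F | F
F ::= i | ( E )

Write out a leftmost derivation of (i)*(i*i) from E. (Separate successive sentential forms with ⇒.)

E ⇒ E*F   [E ::= E * F]
E*F ⇒ F*F   [E ::= F]
F*F ⇒ (E)*F   [F ::= ( E )]
(E)*F ⇒ (F)*F   [E ::= F]
(F)*F ⇒ (i)*F   [F ::= i]
(i)*F ⇒ (i)*(E)   [F ::= ( E )]
(i)*(E) ⇒ (i)*(E*F)   [E ::= E * F]
(i)*(E*F) ⇒ (i)*(F*F)   [E ::= F]
(i)*(F*F) ⇒ (i)*(i*F)   [F ::= i]
(i)*(i*F) ⇒ (i)*(i*i)   [F ::= i]

E ⇒ E*F ⇒ F*F ⇒ (E)*F ⇒ (F)*F ⇒ (i)*F ⇒ (i)*(E) ⇒ (i)*(E*F) ⇒ (i)*(F*F) ⇒ (i)*(i*F) ⇒ (i)*(i*i)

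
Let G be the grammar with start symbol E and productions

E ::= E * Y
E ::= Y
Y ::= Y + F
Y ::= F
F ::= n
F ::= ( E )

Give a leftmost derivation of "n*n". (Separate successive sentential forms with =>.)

E => E*Y   [E ::= E * Y]
E*Y => Y*Y   [E ::= Y]
Y*Y => F*Y   [Y ::= F]
F*Y => n*Y   [F ::= n]
n*Y => n*F   [Y ::= F]
n*F => n*n   [F ::= n]

E => E*Y => Y*Y => F*Y => n*Y => n*F => n*n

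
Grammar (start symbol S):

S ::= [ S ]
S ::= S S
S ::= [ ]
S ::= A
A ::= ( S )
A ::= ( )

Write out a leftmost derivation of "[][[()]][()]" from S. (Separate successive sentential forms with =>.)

S => SS   [S ::= S S]
SS => []S   [S ::= [ ]]
[]S => []SS   [S ::= S S]
[]SS => [][S]S   [S ::= [ S ]]
[][S]S => [][[S]]S   [S ::= [ S ]]
[][[S]]S => [][[A]]S   [S ::= A]
[][[A]]S => [][[()]]S   [A ::= ( )]
[][[()]]S => [][[()]][S]   [S ::= [ S ]]
[][[()]][S] => [][[()]][A]   [S ::= A]
[][[()]][A] => [][[()]][()]   [A ::= ( )]

S => SS => []S => []SS => [][S]S => [][[S]]S => [][[A]]S => [][[()]]S => [][[()]][S] => [][[()]][A] => [][[()]][()]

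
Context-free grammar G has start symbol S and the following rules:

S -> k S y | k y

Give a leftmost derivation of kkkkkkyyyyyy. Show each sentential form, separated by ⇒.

S⇒kSy⇒kkSyy⇒kkkSyyy⇒kkkkSyyyy⇒kkkkkSyyyyy⇒kkkkkkyyyyyy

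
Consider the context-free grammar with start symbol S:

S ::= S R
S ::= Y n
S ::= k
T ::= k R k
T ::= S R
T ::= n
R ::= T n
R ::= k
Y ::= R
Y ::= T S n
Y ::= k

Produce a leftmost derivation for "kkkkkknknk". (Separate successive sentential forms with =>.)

S => SR => SRR => SRRR => kRRR => kkRR => kkTnR => kkkRknR => kkkTnknR => kkkSRnknR => kkkSRRnknR => kkkkRRnknR => kkkkkRnknR => kkkkkknknR => kkkkkknknk

S => SR   [S ::= S R]
SR => SRR   [S ::= S R]
SRR => SRRR   [S ::= S R]
SRRR => kRRR   [S ::= k]
kRRR => kkRR   [R ::= k]
kkRR => kkTnR   [R ::= T n]
kkTnR => kkkRknR   [T ::= k R k]
kkkRknR => kkkTnknR   [R ::= T n]
kkkTnknR => kkkSRnknR   [T ::= S R]
kkkSRnknR => kkkSRRnknR   [S ::= S R]
kkkSRRnknR => kkkkRRnknR   [S ::= k]
kkkkRRnknR => kkkkkRnknR   [R ::= k]
kkkkkRnknR => kkkkkknknR   [R ::= k]
kkkkkknknR => kkkkkknknk   [R ::= k]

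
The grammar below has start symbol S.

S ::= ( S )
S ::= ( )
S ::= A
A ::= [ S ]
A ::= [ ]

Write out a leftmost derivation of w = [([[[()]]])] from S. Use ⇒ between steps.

S ⇒ A ⇒ [S] ⇒ [(S)] ⇒ [(A)] ⇒ [([S])] ⇒ [([A])] ⇒ [([[S]])] ⇒ [([[A]])] ⇒ [([[[S]]])] ⇒ [([[[()]]])]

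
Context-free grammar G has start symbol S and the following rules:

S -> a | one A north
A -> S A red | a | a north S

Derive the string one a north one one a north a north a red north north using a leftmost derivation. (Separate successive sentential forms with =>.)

S => one A north   [S -> one A north]
one A north => one a north S north   [A -> a north S]
one a north S north => one a north one A north north   [S -> one A north]
one a north one A north north => one a north one S A red north north   [A -> S A red]
one a north one S A red north north => one a north one one A north A red north north   [S -> one A north]
one a north one one A north A red north north => one a north one one a north S north A red north north   [A -> a north S]
one a north one one a north S north A red north north => one a north one one a north a north A red north north   [S -> a]
one a north one one a north a north A red north north => one a north one one a north a north a red north north   [A -> a]

S => one A north => one a north S north => one a north one A north north => one a north one S A red north north => one a north one one A north A red north north => one a north one one a north S north A red north north => one a north one one a north a north A red north north => one a north one one a north a north a red north north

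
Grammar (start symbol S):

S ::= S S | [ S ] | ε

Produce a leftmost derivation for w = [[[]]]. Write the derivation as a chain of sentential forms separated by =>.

S=>SS=>SSS=>[S]SS=>[SS]SS=>[[S]S]SS=>[[SS]S]SS=>[[[S]S]S]SS=>[[[]S]S]SS=>[[[]]S]SS=>[[[]]]SS=>[[[]]]S=>[[[]]]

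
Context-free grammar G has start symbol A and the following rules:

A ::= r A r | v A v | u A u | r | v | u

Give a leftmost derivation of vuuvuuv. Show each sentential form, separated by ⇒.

A ⇒ vAv ⇒ vuAuv ⇒ vuuAuuv ⇒ vuuvuuv

A ⇒ vAv   [A ::= v A v]
vAv ⇒ vuAuv   [A ::= u A u]
vuAuv ⇒ vuuAuuv   [A ::= u A u]
vuuAuuv ⇒ vuuvuuv   [A ::= v]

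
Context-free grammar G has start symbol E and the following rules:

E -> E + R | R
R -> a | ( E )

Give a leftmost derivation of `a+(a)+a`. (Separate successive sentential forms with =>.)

E => E+R   [E -> E + R]
E+R => E+R+R   [E -> E + R]
E+R+R => R+R+R   [E -> R]
R+R+R => a+R+R   [R -> a]
a+R+R => a+(E)+R   [R -> ( E )]
a+(E)+R => a+(R)+R   [E -> R]
a+(R)+R => a+(a)+R   [R -> a]
a+(a)+R => a+(a)+a   [R -> a]

E => E+R => E+R+R => R+R+R => a+R+R => a+(E)+R => a+(R)+R => a+(a)+R => a+(a)+a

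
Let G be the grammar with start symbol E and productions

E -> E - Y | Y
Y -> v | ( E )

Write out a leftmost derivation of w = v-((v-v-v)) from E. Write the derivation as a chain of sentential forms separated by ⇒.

E⇒E-Y⇒Y-Y⇒v-Y⇒v-(E)⇒v-(Y)⇒v-((E))⇒v-((E-Y))⇒v-((E-Y-Y))⇒v-((Y-Y-Y))⇒v-((v-Y-Y))⇒v-((v-v-Y))⇒v-((v-v-v))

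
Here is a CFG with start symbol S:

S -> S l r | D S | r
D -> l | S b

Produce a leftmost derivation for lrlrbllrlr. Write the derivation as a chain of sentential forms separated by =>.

S => DS => SbS => DSbS => lSbS => lSlrbS => lrlrbS => lrlrbDS => lrlrblS => lrlrblDS => lrlrbllS => lrlrbllSlr => lrlrbllrlr

S => DS   [S -> D S]
DS => SbS   [D -> S b]
SbS => DSbS   [S -> D S]
DSbS => lSbS   [D -> l]
lSbS => lSlrbS   [S -> S l r]
lSlrbS => lrlrbS   [S -> r]
lrlrbS => lrlrbDS   [S -> D S]
lrlrbDS => lrlrblS   [D -> l]
lrlrblS => lrlrblDS   [S -> D S]
lrlrblDS => lrlrbllS   [D -> l]
lrlrbllS => lrlrbllSlr   [S -> S l r]
lrlrbllSlr => lrlrbllrlr   [S -> r]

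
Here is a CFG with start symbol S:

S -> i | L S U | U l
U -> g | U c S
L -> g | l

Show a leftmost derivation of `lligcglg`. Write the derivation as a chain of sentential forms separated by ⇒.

S ⇒ LSU   [S -> L S U]
LSU ⇒ lSU   [L -> l]
lSU ⇒ lLSUU   [S -> L S U]
lLSUU ⇒ llSUU   [L -> l]
llSUU ⇒ lliUU   [S -> i]
lliUU ⇒ lliUcSU   [U -> U c S]
lliUcSU ⇒ lligcSU   [U -> g]
lligcSU ⇒ lligcUlU   [S -> U l]
lligcUlU ⇒ lligcglU   [U -> g]
lligcglU ⇒ lligcglg   [U -> g]

S ⇒ LSU ⇒ lSU ⇒ lLSUU ⇒ llSUU ⇒ lliUU ⇒ lliUcSU ⇒ lligcSU ⇒ lligcUlU ⇒ lligcglU ⇒ lligcglg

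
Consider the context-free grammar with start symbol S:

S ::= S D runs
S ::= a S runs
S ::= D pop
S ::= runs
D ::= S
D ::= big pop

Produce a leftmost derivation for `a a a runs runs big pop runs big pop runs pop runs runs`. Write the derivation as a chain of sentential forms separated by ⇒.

S ⇒ a S runs ⇒ a a S runs runs ⇒ a a D pop runs runs ⇒ a a S pop runs runs ⇒ a a S D runs pop runs runs ⇒ a a S D runs D runs pop runs runs ⇒ a a a S runs D runs D runs pop runs runs ⇒ a a a runs runs D runs D runs pop runs runs ⇒ a a a runs runs big pop runs D runs pop runs runs ⇒ a a a runs runs big pop runs big pop runs pop runs runs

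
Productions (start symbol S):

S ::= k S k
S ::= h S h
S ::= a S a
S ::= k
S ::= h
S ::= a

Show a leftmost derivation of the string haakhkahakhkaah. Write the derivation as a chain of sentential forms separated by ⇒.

S ⇒ hSh   [S ::= h S h]
hSh ⇒ haSah   [S ::= a S a]
haSah ⇒ haaSaah   [S ::= a S a]
haaSaah ⇒ haakSkaah   [S ::= k S k]
haakSkaah ⇒ haakhShkaah   [S ::= h S h]
haakhShkaah ⇒ haakhkSkhkaah   [S ::= k S k]
haakhkSkhkaah ⇒ haakhkaSakhkaah   [S ::= a S a]
haakhkaSakhkaah ⇒ haakhkahakhkaah   [S ::= h]

S⇒hSh⇒haSah⇒haaSaah⇒haakSkaah⇒haakhShkaah⇒haakhkSkhkaah⇒haakhkaSakhkaah⇒haakhkahakhkaah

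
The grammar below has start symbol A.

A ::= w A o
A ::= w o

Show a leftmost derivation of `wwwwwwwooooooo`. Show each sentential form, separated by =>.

A => wAo   [A ::= w A o]
wAo => wwAoo   [A ::= w A o]
wwAoo => wwwAooo   [A ::= w A o]
wwwAooo => wwwwAoooo   [A ::= w A o]
wwwwAoooo => wwwwwAooooo   [A ::= w A o]
wwwwwAooooo => wwwwwwAoooooo   [A ::= w A o]
wwwwwwAoooooo => wwwwwwwooooooo   [A ::= w o]

A => wAo => wwAoo => wwwAooo => wwwwAoooo => wwwwwAooooo => wwwwwwAoooooo => wwwwwwwooooooo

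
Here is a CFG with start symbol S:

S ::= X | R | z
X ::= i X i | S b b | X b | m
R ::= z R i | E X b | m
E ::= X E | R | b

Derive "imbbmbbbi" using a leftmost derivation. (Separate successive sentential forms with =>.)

S => X => iXi => iSbbi => iRbbi => iEXbbbi => iXEXbbbi => iXbEXbbbi => imbEXbbbi => imbbXbbbi => imbbmbbbi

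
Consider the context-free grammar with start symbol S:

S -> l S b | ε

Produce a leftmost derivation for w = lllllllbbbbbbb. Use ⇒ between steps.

S ⇒ lSb ⇒ llSbb ⇒ lllSbbb ⇒ llllSbbbb ⇒ lllllSbbbbb ⇒ llllllSbbbbbb ⇒ lllllllSbbbbbbb ⇒ lllllllbbbbbbb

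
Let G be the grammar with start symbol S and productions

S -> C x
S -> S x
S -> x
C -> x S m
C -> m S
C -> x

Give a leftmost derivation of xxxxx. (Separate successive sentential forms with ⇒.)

S ⇒ Sx   [S -> S x]
Sx ⇒ Sxx   [S -> S x]
Sxx ⇒ Sxxx   [S -> S x]
Sxxx ⇒ Sxxxx   [S -> S x]
Sxxxx ⇒ xxxxx   [S -> x]

S⇒Sx⇒Sxx⇒Sxxx⇒Sxxxx⇒xxxxx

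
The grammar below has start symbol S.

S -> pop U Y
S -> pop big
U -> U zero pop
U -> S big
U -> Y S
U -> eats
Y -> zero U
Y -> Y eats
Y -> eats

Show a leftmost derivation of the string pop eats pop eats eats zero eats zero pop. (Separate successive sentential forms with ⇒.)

S ⇒ pop U Y ⇒ pop Y S Y ⇒ pop eats S Y ⇒ pop eats pop U Y Y ⇒ pop eats pop eats Y Y ⇒ pop eats pop eats eats Y ⇒ pop eats pop eats eats zero U ⇒ pop eats pop eats eats zero U zero pop ⇒ pop eats pop eats eats zero eats zero pop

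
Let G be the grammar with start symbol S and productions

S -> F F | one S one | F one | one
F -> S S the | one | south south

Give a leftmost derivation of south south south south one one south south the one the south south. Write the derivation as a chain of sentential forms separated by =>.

S => F F   [S -> F F]
F F => S S the F   [F -> S S the]
S S the F => F F S the F   [S -> F F]
F F S the F => south south F S the F   [F -> south south]
south south F S the F => south south S S the S the F   [F -> S S the]
south south S S the S the F => south south F one S the S the F   [S -> F one]
south south F one S the S the F => south south south south one S the S the F   [F -> south south]
south south south south one S the S the F => south south south south one F F the S the F   [S -> F F]
south south south south one F F the S the F => south south south south one one F the S the F   [F -> one]
south south south south one one F the S the F => south south south south one one south south the S the F   [F -> south south]
south south south south one one south south the S the F => south south south south one one south south the one the F   [S -> one]
south south south south one one south south the one the F => south south south south one one south south the one the south south   [F -> south south]

S => F F => S S the F => F F S the F => south south F S the F => south south S S the S the F => south south F one S the S the F => south south south south one S the S the F => south south south south one F F the S the F => south south south south one one F the S the F => south south south south one one south south the S the F => south south south south one one south south the one the F => south south south south one one south south the one the south south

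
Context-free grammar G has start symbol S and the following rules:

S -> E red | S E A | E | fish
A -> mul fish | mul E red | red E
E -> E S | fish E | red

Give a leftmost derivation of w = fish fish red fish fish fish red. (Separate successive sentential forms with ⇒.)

S ⇒ E red   [S -> E red]
E red ⇒ fish E red   [E -> fish E]
fish E red ⇒ fish E S red   [E -> E S]
fish E S red ⇒ fish E S S red   [E -> E S]
fish E S S red ⇒ fish fish E S S red   [E -> fish E]
fish fish E S S red ⇒ fish fish E S S S red   [E -> E S]
fish fish E S S S red ⇒ fish fish red S S S red   [E -> red]
fish fish red S S S red ⇒ fish fish red fish S S red   [S -> fish]
fish fish red fish S S red ⇒ fish fish red fish fish S red   [S -> fish]
fish fish red fish fish S red ⇒ fish fish red fish fish fish red   [S -> fish]

S ⇒ E red ⇒ fish E red ⇒ fish E S red ⇒ fish E S S red ⇒ fish fish E S S red ⇒ fish fish E S S S red ⇒ fish fish red S S S red ⇒ fish fish red fish S S red ⇒ fish fish red fish fish S red ⇒ fish fish red fish fish fish red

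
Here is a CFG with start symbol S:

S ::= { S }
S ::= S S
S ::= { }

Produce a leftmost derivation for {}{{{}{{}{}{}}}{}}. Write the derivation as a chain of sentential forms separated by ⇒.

S⇒SS⇒{}S⇒{}{S}⇒{}{SS}⇒{}{{S}S}⇒{}{{SS}S}⇒{}{{{}S}S}⇒{}{{{}{S}}S}⇒{}{{{}{SS}}S}⇒{}{{{}{SSS}}S}⇒{}{{{}{{}SS}}S}⇒{}{{{}{{}{}S}}S}⇒{}{{{}{{}{}{}}}S}⇒{}{{{}{{}{}{}}}{}}

S ⇒ SS   [S ::= S S]
SS ⇒ {}S   [S ::= { }]
{}S ⇒ {}{S}   [S ::= { S }]
{}{S} ⇒ {}{SS}   [S ::= S S]
{}{SS} ⇒ {}{{S}S}   [S ::= { S }]
{}{{S}S} ⇒ {}{{SS}S}   [S ::= S S]
{}{{SS}S} ⇒ {}{{{}S}S}   [S ::= { }]
{}{{{}S}S} ⇒ {}{{{}{S}}S}   [S ::= { S }]
{}{{{}{S}}S} ⇒ {}{{{}{SS}}S}   [S ::= S S]
{}{{{}{SS}}S} ⇒ {}{{{}{SSS}}S}   [S ::= S S]
{}{{{}{SSS}}S} ⇒ {}{{{}{{}SS}}S}   [S ::= { }]
{}{{{}{{}SS}}S} ⇒ {}{{{}{{}{}S}}S}   [S ::= { }]
{}{{{}{{}{}S}}S} ⇒ {}{{{}{{}{}{}}}S}   [S ::= { }]
{}{{{}{{}{}{}}}S} ⇒ {}{{{}{{}{}{}}}{}}   [S ::= { }]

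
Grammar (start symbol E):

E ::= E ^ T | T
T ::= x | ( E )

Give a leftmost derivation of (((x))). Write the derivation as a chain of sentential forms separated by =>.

E => T => (E) => (T) => ((E)) => ((T)) => (((E))) => (((T))) => (((x)))

E => T   [E ::= T]
T => (E)   [T ::= ( E )]
(E) => (T)   [E ::= T]
(T) => ((E))   [T ::= ( E )]
((E)) => ((T))   [E ::= T]
((T)) => (((E)))   [T ::= ( E )]
(((E))) => (((T)))   [E ::= T]
(((T))) => (((x)))   [T ::= x]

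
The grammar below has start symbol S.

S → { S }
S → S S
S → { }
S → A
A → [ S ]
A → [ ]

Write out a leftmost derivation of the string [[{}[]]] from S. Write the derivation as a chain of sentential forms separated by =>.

S=>A=>[S]=>[A]=>[[S]]=>[[SS]]=>[[{}S]]=>[[{}A]]=>[[{}[]]]

S => A   [S → A]
A => [S]   [A → [ S ]]
[S] => [A]   [S → A]
[A] => [[S]]   [A → [ S ]]
[[S]] => [[SS]]   [S → S S]
[[SS]] => [[{}S]]   [S → { }]
[[{}S]] => [[{}A]]   [S → A]
[[{}A]] => [[{}[]]]   [A → [ ]]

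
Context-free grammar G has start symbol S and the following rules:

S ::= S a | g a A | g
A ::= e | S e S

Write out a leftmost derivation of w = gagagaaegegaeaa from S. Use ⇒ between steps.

S ⇒ Sa ⇒ gaAa ⇒ gaSeSa ⇒ gagaAeSa ⇒ gagaSeSeSa ⇒ gagaSaeSeSa ⇒ gagaSaaeSeSa ⇒ gagagaaeSeSa ⇒ gagagaaegeSa ⇒ gagagaaegeSaa ⇒ gagagaaegegaAaa ⇒ gagagaaegegaeaa

S ⇒ Sa   [S ::= S a]
Sa ⇒ gaAa   [S ::= g a A]
gaAa ⇒ gaSeSa   [A ::= S e S]
gaSeSa ⇒ gagaAeSa   [S ::= g a A]
gagaAeSa ⇒ gagaSeSeSa   [A ::= S e S]
gagaSeSeSa ⇒ gagaSaeSeSa   [S ::= S a]
gagaSaeSeSa ⇒ gagaSaaeSeSa   [S ::= S a]
gagaSaaeSeSa ⇒ gagagaaeSeSa   [S ::= g]
gagagaaeSeSa ⇒ gagagaaegeSa   [S ::= g]
gagagaaegeSa ⇒ gagagaaegeSaa   [S ::= S a]
gagagaaegeSaa ⇒ gagagaaegegaAaa   [S ::= g a A]
gagagaaegegaAaa ⇒ gagagaaegegaeaa   [A ::= e]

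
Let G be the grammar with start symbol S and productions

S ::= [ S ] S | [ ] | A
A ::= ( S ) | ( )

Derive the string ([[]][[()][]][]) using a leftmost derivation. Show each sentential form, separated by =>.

S=>A=>(S)=>([S]S)=>([[]]S)=>([[]][S]S)=>([[]][[S]S]S)=>([[]][[A]S]S)=>([[]][[()]S]S)=>([[]][[()][]]S)=>([[]][[()][]][])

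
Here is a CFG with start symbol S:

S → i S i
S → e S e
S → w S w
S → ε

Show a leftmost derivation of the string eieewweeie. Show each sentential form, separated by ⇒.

S⇒eSe⇒eiSie⇒eieSeie⇒eieeSeeie⇒eieewSweeie⇒eieewweeie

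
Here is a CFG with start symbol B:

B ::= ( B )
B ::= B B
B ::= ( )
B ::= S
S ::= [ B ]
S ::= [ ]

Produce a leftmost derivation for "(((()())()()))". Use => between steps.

B => (B) => ((B)) => ((BB)) => ((BBB)) => (((B)BB)) => (((BB)BB)) => (((()B)BB)) => (((()())BB)) => (((()())()B)) => (((()())()()))

B => (B)   [B ::= ( B )]
(B) => ((B))   [B ::= ( B )]
((B)) => ((BB))   [B ::= B B]
((BB)) => ((BBB))   [B ::= B B]
((BBB)) => (((B)BB))   [B ::= ( B )]
(((B)BB)) => (((BB)BB))   [B ::= B B]
(((BB)BB)) => (((()B)BB))   [B ::= ( )]
(((()B)BB)) => (((()())BB))   [B ::= ( )]
(((()())BB)) => (((()())()B))   [B ::= ( )]
(((()())()B)) => (((()())()()))   [B ::= ( )]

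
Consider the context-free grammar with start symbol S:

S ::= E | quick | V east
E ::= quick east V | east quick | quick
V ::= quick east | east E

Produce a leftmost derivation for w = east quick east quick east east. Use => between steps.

S => V east   [S ::= V east]
V east => east E east   [V ::= east E]
east E east => east quick east V east   [E ::= quick east V]
east quick east V east => east quick east quick east east   [V ::= quick east]

S => V east => east E east => east quick east V east => east quick east quick east east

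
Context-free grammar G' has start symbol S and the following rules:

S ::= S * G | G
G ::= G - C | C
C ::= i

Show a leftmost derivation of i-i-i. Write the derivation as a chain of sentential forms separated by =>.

S => G => G-C => G-C-C => C-C-C => i-C-C => i-i-C => i-i-i

S => G   [S ::= G]
G => G-C   [G ::= G - C]
G-C => G-C-C   [G ::= G - C]
G-C-C => C-C-C   [G ::= C]
C-C-C => i-C-C   [C ::= i]
i-C-C => i-i-C   [C ::= i]
i-i-C => i-i-i   [C ::= i]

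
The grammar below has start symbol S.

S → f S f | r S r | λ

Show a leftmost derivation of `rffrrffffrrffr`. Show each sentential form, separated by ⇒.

S ⇒ rSr ⇒ rfSfr ⇒ rffSffr ⇒ rffrSrffr ⇒ rffrrSrrffr ⇒ rffrrfSfrrffr ⇒ rffrrffSffrrffr ⇒ rffrrffffrrffr

S ⇒ rSr   [S → r S r]
rSr ⇒ rfSfr   [S → f S f]
rfSfr ⇒ rffSffr   [S → f S f]
rffSffr ⇒ rffrSrffr   [S → r S r]
rffrSrffr ⇒ rffrrSrrffr   [S → r S r]
rffrrSrrffr ⇒ rffrrfSfrrffr   [S → f S f]
rffrrfSfrrffr ⇒ rffrrffSffrrffr   [S → f S f]
rffrrffSffrrffr ⇒ rffrrffffrrffr   [S → λ]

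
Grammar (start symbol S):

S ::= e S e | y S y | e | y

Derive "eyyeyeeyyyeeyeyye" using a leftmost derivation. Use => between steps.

S=>eSe=>eySye=>eyySyye=>eyyeSeyye=>eyyeySyeyye=>eyyeyeSeyeyye=>eyyeyeeSeeyeyye=>eyyeyeeySyeeyeyye=>eyyeyeeyyyeeyeyye

S => eSe   [S ::= e S e]
eSe => eySye   [S ::= y S y]
eySye => eyySyye   [S ::= y S y]
eyySyye => eyyeSeyye   [S ::= e S e]
eyyeSeyye => eyyeySyeyye   [S ::= y S y]
eyyeySyeyye => eyyeyeSeyeyye   [S ::= e S e]
eyyeyeSeyeyye => eyyeyeeSeeyeyye   [S ::= e S e]
eyyeyeeSeeyeyye => eyyeyeeySyeeyeyye   [S ::= y S y]
eyyeyeeySyeeyeyye => eyyeyeeyyyeeyeyye   [S ::= y]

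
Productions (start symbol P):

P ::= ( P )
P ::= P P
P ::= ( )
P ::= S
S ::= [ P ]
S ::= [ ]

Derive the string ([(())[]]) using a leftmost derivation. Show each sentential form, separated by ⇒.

P ⇒ (P)   [P ::= ( P )]
(P) ⇒ (S)   [P ::= S]
(S) ⇒ ([P])   [S ::= [ P ]]
([P]) ⇒ ([PP])   [P ::= P P]
([PP]) ⇒ ([(P)P])   [P ::= ( P )]
([(P)P]) ⇒ ([(())P])   [P ::= ( )]
([(())P]) ⇒ ([(())S])   [P ::= S]
([(())S]) ⇒ ([(())[]])   [S ::= [ ]]

P ⇒ (P) ⇒ (S) ⇒ ([P]) ⇒ ([PP]) ⇒ ([(P)P]) ⇒ ([(())P]) ⇒ ([(())S]) ⇒ ([(())[]])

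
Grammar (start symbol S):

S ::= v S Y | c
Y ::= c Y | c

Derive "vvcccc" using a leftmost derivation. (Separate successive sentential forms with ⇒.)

S ⇒ vSY   [S ::= v S Y]
vSY ⇒ vvSYY   [S ::= v S Y]
vvSYY ⇒ vvcYY   [S ::= c]
vvcYY ⇒ vvccY   [Y ::= c]
vvccY ⇒ vvcccY   [Y ::= c Y]
vvcccY ⇒ vvcccc   [Y ::= c]

S ⇒ vSY ⇒ vvSYY ⇒ vvcYY ⇒ vvccY ⇒ vvcccY ⇒ vvcccc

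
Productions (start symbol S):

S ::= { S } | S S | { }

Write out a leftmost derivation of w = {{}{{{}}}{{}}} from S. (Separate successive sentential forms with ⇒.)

S ⇒ {S} ⇒ {SS} ⇒ {{}S} ⇒ {{}SS} ⇒ {{}{S}S} ⇒ {{}{{S}}S} ⇒ {{}{{{}}}S} ⇒ {{}{{{}}}{S}} ⇒ {{}{{{}}}{{}}}

S ⇒ {S}   [S ::= { S }]
{S} ⇒ {SS}   [S ::= S S]
{SS} ⇒ {{}S}   [S ::= { }]
{{}S} ⇒ {{}SS}   [S ::= S S]
{{}SS} ⇒ {{}{S}S}   [S ::= { S }]
{{}{S}S} ⇒ {{}{{S}}S}   [S ::= { S }]
{{}{{S}}S} ⇒ {{}{{{}}}S}   [S ::= { }]
{{}{{{}}}S} ⇒ {{}{{{}}}{S}}   [S ::= { S }]
{{}{{{}}}{S}} ⇒ {{}{{{}}}{{}}}   [S ::= { }]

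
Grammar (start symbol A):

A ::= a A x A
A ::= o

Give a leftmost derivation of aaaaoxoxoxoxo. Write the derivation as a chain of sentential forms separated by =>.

A => aAxA   [A ::= a A x A]
aAxA => aaAxAxA   [A ::= a A x A]
aaAxAxA => aaaAxAxAxA   [A ::= a A x A]
aaaAxAxAxA => aaaaAxAxAxAxA   [A ::= a A x A]
aaaaAxAxAxAxA => aaaaoxAxAxAxA   [A ::= o]
aaaaoxAxAxAxA => aaaaoxoxAxAxA   [A ::= o]
aaaaoxoxAxAxA => aaaaoxoxoxAxA   [A ::= o]
aaaaoxoxoxAxA => aaaaoxoxoxoxA   [A ::= o]
aaaaoxoxoxoxA => aaaaoxoxoxoxo   [A ::= o]

A=>aAxA=>aaAxAxA=>aaaAxAxAxA=>aaaaAxAxAxAxA=>aaaaoxAxAxAxA=>aaaaoxoxAxAxA=>aaaaoxoxoxAxA=>aaaaoxoxoxoxA=>aaaaoxoxoxoxo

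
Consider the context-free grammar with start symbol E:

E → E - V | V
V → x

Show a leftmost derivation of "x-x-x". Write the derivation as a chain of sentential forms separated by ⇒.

E ⇒ E-V ⇒ E-V-V ⇒ V-V-V ⇒ x-V-V ⇒ x-x-V ⇒ x-x-x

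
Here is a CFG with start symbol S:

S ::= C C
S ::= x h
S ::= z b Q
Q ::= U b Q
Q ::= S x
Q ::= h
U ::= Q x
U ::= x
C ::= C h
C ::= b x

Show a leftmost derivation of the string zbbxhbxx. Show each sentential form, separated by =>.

S => zbQ => zbSx => zbCCx => zbChCx => zbbxhCx => zbbxhbxx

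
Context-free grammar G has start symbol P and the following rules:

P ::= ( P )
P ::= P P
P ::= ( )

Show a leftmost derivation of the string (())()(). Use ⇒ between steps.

P ⇒ PP   [P ::= P P]
PP ⇒ PPP   [P ::= P P]
PPP ⇒ (P)PP   [P ::= ( P )]
(P)PP ⇒ (())PP   [P ::= ( )]
(())PP ⇒ (())()P   [P ::= ( )]
(())()P ⇒ (())()()   [P ::= ( )]

P ⇒ PP ⇒ PPP ⇒ (P)PP ⇒ (())PP ⇒ (())()P ⇒ (())()()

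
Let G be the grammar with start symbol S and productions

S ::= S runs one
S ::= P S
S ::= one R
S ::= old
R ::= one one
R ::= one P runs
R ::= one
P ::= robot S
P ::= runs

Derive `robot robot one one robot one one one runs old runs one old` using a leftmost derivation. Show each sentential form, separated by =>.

S => P S   [S ::= P S]
P S => robot S S   [P ::= robot S]
robot S S => robot S runs one S   [S ::= S runs one]
robot S runs one S => robot P S runs one S   [S ::= P S]
robot P S runs one S => robot robot S S runs one S   [P ::= robot S]
robot robot S S runs one S => robot robot one R S runs one S   [S ::= one R]
robot robot one R S runs one S => robot robot one one P runs S runs one S   [R ::= one P runs]
robot robot one one P runs S runs one S => robot robot one one robot S runs S runs one S   [P ::= robot S]
robot robot one one robot S runs S runs one S => robot robot one one robot one R runs S runs one S   [S ::= one R]
robot robot one one robot one R runs S runs one S => robot robot one one robot one one one runs S runs one S   [R ::= one one]
robot robot one one robot one one one runs S runs one S => robot robot one one robot one one one runs old runs one S   [S ::= old]
robot robot one one robot one one one runs old runs one S => robot robot one one robot one one one runs old runs one old   [S ::= old]

S => P S => robot S S => robot S runs one S => robot P S runs one S => robot robot S S runs one S => robot robot one R S runs one S => robot robot one one P runs S runs one S => robot robot one one robot S runs S runs one S => robot robot one one robot one R runs S runs one S => robot robot one one robot one one one runs S runs one S => robot robot one one robot one one one runs old runs one S => robot robot one one robot one one one runs old runs one old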